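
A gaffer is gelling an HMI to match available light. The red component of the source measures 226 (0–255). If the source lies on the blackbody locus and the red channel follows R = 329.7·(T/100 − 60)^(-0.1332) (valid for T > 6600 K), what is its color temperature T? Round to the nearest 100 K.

(t − 60)^(-0.1332) = 226/329.7 = 0.68547.
t − 60 = 0.68547^(1/-0.1332) = 0.68547^(-7.508) = 17.034, so t = 77.034.
T = 100·t = 7703 K → 7700 K to the nearest 100 K.

7700 K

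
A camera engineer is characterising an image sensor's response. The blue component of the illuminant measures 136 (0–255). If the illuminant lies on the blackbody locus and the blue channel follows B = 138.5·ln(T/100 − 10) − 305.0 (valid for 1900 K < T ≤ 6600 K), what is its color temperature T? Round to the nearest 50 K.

3400 K

ln(t − 10) = (136 + 305.0) / 138.5 = 3.1841.
t − 10 = e^3.1841 = 24.146, so t = 34.146.
T = 100·t = 3415 K → 3400 K to the nearest 50 K.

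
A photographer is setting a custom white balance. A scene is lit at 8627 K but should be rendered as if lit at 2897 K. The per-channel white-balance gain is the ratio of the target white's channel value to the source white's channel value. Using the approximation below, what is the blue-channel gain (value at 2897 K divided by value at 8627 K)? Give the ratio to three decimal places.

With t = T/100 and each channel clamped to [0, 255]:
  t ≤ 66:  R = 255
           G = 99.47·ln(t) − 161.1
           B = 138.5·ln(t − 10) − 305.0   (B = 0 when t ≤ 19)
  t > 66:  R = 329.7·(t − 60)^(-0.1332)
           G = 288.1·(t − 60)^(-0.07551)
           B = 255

At 8627 K (t = 86.27):
  B = 255 by definition for t > 66.
At 2897 K (t = 28.97):
  B = 138.5·ln(28.97 − 10) − 305.0 = 138.5·ln 18.97 − 305.0 = 138.5·2.9429 − 305.0 = 102.586.
Gain = 102.586 / 255.000 = 0.4023 → 0.402.

0.402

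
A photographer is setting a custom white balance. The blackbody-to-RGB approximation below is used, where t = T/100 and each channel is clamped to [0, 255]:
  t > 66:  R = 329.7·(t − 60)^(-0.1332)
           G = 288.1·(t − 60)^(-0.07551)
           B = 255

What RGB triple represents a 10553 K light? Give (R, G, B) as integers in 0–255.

(198, 216, 255)

t = 10553/100 = 105.53; the t > 66 branch applies.
R = 329.7·(105.53 − 60)^(-0.1332) = 329.7·45.53^(-0.1332) = 329.7·0.60133 = 198.259.
G = 288.1·(105.53 − 60)^(-0.07551) = 288.1·45.53^(-0.07551) = 288.1·0.74952 = 215.936.
B = 255 by definition for t > 66.
Rounded: (198, 216, 255).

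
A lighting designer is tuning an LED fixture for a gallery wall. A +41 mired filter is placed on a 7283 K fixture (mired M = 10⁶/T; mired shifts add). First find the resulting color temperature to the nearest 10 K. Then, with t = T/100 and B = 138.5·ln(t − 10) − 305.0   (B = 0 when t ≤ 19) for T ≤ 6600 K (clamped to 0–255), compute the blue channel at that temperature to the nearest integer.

226

M_in = 10⁶/7283 = 137.31; M_out = 137.31 + (+41) = 178.31.
T_out = 10⁶/178.31 = 5608.3 K → 5610 K; t = 56.1.
B = 138.5·ln(56.1 − 10) − 305.0 = 138.5·ln 46.1 − 305.0 = 138.5·3.8308 − 305.0 = 225.568.
Rounded: 226.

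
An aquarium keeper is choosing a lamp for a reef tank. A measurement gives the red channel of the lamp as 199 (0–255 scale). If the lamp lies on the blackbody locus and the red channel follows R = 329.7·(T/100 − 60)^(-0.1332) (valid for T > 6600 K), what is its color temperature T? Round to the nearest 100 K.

(t − 60)^(-0.1332) = 199/329.7 = 0.60358.
t − 60 = 0.60358^(1/-0.1332) = 0.60358^(-7.508) = 44.273, so t = 104.273.
T = 100·t = 10427 K → 10400 K to the nearest 100 K.

10400 K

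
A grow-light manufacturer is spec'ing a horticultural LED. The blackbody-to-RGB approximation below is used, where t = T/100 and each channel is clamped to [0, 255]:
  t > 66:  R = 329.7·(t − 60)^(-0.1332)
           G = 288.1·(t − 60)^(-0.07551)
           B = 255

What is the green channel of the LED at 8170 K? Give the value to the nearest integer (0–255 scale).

t = 8170/100 = 81.7; the t > 66 branch applies.
G = 288.1·(81.7 − 60)^(-0.07551) = 288.1·21.7^(-0.07551) = 288.1·0.79265 = 228.364.
Rounded: 228.

228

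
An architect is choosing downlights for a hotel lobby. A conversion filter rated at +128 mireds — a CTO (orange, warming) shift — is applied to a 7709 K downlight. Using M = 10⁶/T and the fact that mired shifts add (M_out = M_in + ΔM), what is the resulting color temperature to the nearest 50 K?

M_in = 10⁶/7709 = 129.72 mireds.
M_out = 129.72 + (+128) = 257.72 mireds.
T_out = 10⁶/257.72 = 3880.2 K → 3900 K.

3900 K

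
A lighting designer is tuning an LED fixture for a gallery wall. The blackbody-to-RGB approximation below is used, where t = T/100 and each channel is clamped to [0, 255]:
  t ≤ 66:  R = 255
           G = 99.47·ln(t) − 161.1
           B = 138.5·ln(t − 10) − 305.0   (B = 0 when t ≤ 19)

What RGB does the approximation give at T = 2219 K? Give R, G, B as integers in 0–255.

t = 2219/100 = 22.19; the t ≤ 66 branch applies.
R = 255 by definition for t ≤ 66.
G = 99.47·ln 22.19 − 161.1 = 99.47·3.0996 − 161.1 = 147.221.
B = 138.5·ln(22.19 − 10) − 305.0 = 138.5·ln 12.19 − 305.0 = 138.5·2.5006 − 305.0 = 41.335.
Rounded: (255, 147, 41).

R=255, G=147, B=41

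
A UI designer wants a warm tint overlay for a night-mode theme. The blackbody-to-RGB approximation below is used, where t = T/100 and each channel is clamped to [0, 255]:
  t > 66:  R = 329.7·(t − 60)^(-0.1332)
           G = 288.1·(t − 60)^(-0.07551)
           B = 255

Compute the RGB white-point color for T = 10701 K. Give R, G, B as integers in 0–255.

R=197, G=215, B=255

t = 10701/100 = 107.01; the t > 66 branch applies.
R = 329.7·(107.01 − 60)^(-0.1332) = 329.7·47.01^(-0.1332) = 329.7·0.59878 = 197.416.
G = 288.1·(107.01 − 60)^(-0.07551) = 288.1·47.01^(-0.07551) = 288.1·0.74771 = 215.415.
B = 255 by definition for t > 66.
Rounded: (197, 215, 255).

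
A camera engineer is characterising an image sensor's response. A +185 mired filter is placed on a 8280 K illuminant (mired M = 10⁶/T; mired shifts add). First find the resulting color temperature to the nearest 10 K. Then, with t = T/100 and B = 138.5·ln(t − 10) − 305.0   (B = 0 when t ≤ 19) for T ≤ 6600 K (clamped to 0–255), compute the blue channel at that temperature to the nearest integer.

127

M_in = 10⁶/8280 = 120.77; M_out = 120.77 + (+185) = 305.77.
T_out = 10⁶/305.77 = 3270.4 K → 3270 K; t = 32.7.
B = 138.5·ln(32.7 − 10) − 305.0 = 138.5·ln 22.7 − 305.0 = 138.5·3.1224 − 305.0 = 127.448.
Rounded: 127.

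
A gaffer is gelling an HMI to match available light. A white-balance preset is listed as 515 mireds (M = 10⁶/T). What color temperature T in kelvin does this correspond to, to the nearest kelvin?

T = 10⁶ / 515 = 1941.75 K → 1942 K.

1942 K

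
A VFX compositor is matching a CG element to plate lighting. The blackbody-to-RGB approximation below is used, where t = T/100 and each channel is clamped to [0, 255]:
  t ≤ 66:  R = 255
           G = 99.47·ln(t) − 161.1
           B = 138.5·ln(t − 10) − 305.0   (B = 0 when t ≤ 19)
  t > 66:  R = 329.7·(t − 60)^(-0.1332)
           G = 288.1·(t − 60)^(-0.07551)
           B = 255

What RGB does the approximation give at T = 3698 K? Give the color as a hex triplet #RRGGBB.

#FFC697

t = 3698/100 = 36.98; the t ≤ 66 branch applies.
R = 255 by definition for t ≤ 66.
G = 99.47·ln 36.98 − 161.1 = 99.47·3.6104 − 161.1 = 198.024.
B = 138.5·ln(36.98 − 10) − 305.0 = 138.5·ln 26.98 − 305.0 = 138.5·3.2951 − 305.0 = 151.371.
Rounded: (255, 198, 151).
In hex: #FFC697.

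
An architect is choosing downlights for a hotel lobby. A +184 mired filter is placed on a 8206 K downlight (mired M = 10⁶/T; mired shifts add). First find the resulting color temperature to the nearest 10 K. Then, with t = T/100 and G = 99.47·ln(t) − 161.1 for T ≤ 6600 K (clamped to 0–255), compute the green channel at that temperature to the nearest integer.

M_in = 10⁶/8206 = 121.86; M_out = 121.86 + (+184) = 305.86.
T_out = 10⁶/305.86 = 3269.4 K → 3270 K; t = 32.7.
G = 99.47·ln 32.7 − 161.1 = 99.47·3.4874 − 161.1 = 185.789.
Rounded: 186.

186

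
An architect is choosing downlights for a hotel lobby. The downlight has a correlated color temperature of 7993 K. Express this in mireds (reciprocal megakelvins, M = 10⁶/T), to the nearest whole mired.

M = 10⁶ / 7993 = 125.109 → 125 mireds.

125 mireds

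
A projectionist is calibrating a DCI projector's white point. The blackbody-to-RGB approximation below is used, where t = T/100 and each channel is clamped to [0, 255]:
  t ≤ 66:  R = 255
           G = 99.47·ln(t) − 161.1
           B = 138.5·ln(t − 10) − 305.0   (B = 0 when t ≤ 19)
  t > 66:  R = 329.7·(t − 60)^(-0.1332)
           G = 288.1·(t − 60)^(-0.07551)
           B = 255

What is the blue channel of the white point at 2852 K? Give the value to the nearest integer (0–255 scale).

t = 2852/100 = 28.52; the t ≤ 66 branch applies.
B = 138.5·ln(28.52 − 10) − 305.0 = 138.5·ln 18.52 − 305.0 = 138.5·2.9189 − 305.0 = 99.261.
Rounded: 99.

99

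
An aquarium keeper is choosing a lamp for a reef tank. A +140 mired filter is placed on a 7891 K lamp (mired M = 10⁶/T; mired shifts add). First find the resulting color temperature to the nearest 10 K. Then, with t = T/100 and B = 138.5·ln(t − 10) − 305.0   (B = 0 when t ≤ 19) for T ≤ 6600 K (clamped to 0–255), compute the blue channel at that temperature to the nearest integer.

154

M_in = 10⁶/7891 = 126.73; M_out = 126.73 + (+140) = 266.73.
T_out = 10⁶/266.73 = 3749.2 K → 3750 K; t = 37.5.
B = 138.5·ln(37.5 − 10) − 305.0 = 138.5·ln 27.5 − 305.0 = 138.5·3.3142 − 305.0 = 154.015.
Rounded: 154.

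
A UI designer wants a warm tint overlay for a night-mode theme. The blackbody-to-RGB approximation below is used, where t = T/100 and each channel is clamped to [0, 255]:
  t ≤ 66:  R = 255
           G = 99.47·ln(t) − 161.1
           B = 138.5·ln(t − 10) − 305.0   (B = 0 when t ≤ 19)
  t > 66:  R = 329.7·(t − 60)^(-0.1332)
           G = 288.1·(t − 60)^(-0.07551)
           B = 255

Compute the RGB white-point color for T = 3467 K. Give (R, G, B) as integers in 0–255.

(255, 192, 139)

t = 3467/100 = 34.67; the t ≤ 66 branch applies.
R = 255 by definition for t ≤ 66.
G = 99.47·ln 34.67 − 161.1 = 99.47·3.5459 − 161.1 = 191.608.
B = 138.5·ln(34.67 − 10) − 305.0 = 138.5·ln 24.67 − 305.0 = 138.5·3.2056 − 305.0 = 138.974.
Rounded: (255, 192, 139).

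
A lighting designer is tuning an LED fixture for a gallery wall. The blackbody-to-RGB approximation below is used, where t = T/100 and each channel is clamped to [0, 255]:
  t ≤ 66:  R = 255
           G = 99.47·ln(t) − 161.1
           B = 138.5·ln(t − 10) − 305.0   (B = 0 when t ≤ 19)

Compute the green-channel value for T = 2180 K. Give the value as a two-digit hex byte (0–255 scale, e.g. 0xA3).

t = 2180/100 = 21.8; the t ≤ 66 branch applies.
G = 99.47·ln 21.8 − 161.1 = 99.47·3.0819 − 161.1 = 145.458.
Rounded: 145; in hex, 0x91.

0x91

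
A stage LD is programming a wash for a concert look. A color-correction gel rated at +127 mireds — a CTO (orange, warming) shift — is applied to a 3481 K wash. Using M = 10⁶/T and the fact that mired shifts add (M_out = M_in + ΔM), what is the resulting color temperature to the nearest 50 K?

M_in = 10⁶/3481 = 287.27 mireds.
M_out = 287.27 + (+127) = 414.27 mireds.
T_out = 10⁶/414.27 = 2413.9 K → 2400 K.

2400 K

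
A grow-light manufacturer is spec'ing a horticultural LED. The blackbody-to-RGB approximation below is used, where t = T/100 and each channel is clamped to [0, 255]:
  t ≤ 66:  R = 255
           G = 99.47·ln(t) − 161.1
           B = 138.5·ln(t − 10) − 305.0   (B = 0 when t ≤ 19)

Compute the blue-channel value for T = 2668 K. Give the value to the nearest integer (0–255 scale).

85

t = 2668/100 = 26.68; the t ≤ 66 branch applies.
B = 138.5·ln(26.68 − 10) − 305.0 = 138.5·ln 16.68 − 305.0 = 138.5·2.8142 − 305.0 = 84.768.
Rounded: 85.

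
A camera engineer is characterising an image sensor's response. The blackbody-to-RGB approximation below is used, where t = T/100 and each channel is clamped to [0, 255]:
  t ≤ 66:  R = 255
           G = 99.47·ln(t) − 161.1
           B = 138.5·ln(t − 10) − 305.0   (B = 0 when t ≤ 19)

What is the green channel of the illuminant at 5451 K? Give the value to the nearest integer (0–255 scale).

237

t = 5451/100 = 54.51; the t ≤ 66 branch applies.
G = 99.47·ln 54.51 − 161.1 = 99.47·3.9984 − 161.1 = 236.619.
Rounded: 237.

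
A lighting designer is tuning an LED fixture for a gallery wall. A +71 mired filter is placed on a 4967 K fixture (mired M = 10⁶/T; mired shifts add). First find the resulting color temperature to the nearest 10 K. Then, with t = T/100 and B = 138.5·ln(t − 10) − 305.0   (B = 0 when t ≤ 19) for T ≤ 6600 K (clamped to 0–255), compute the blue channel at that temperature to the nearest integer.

150

M_in = 10⁶/4967 = 201.33; M_out = 201.33 + (+71) = 272.33.
T_out = 10⁶/272.33 = 3672.0 K → 3670 K; t = 36.7.
B = 138.5·ln(36.7 − 10) − 305.0 = 138.5·ln 26.7 − 305.0 = 138.5·3.2847 − 305.0 = 149.926.
Rounded: 150.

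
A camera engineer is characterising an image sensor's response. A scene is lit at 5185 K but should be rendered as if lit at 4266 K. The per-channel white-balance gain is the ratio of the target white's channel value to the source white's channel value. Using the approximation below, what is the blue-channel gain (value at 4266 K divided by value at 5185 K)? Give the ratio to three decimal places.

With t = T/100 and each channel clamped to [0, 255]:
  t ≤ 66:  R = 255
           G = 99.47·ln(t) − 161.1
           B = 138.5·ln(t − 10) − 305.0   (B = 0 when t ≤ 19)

At 5185 K (t = 51.85):
  B = 138.5·ln(51.85 − 10) − 305.0 = 138.5·ln 41.85 − 305.0 = 138.5·3.7341 − 305.0 = 212.172.
At 4266 K (t = 42.66):
  B = 138.5·ln(42.66 − 10) − 305.0 = 138.5·ln 32.66 − 305.0 = 138.5·3.4862 − 305.0 = 177.832.
Gain = 177.832 / 212.172 = 0.8382 → 0.838.

0.838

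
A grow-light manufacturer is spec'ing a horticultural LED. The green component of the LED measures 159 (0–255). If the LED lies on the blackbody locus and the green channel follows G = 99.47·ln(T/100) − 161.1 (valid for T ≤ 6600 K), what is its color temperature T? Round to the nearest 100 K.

ln t = (159 + 161.1) / 99.47 = 3.2181.
t = e^3.2181 = 24.980.
T = 100·t = 2498 K → 2500 K to the nearest 100 K.

2500 K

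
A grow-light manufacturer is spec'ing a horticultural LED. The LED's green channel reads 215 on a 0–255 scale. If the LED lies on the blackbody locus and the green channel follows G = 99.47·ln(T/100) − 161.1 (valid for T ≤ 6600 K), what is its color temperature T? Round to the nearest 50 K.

ln t = (215 + 161.1) / 99.47 = 3.7810.
t = e^3.7810 = 43.862.
T = 100·t = 4386 K → 4400 K to the nearest 50 K.

4400 K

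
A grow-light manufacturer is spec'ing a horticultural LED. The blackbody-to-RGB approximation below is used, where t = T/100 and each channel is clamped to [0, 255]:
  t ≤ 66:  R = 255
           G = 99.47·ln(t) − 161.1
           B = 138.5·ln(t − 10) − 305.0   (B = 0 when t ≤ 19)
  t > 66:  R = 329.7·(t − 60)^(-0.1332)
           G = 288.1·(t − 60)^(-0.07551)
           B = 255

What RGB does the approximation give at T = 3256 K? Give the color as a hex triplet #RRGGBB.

#FFB97F

t = 3256/100 = 32.56; the t ≤ 66 branch applies.
R = 255 by definition for t ≤ 66.
G = 99.47·ln 32.56 − 161.1 = 99.47·3.4831 − 161.1 = 185.362.
B = 138.5·ln(32.56 − 10) − 305.0 = 138.5·ln 22.56 − 305.0 = 138.5·3.1162 − 305.0 = 126.591.
Rounded: (255, 185, 127).
In hex: #FFB97F.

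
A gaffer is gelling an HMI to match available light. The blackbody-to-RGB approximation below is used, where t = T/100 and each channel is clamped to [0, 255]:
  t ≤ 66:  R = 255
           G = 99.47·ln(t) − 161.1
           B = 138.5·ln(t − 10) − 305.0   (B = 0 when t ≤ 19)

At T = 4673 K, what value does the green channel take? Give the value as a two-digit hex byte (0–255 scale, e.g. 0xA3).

0xDD

t = 4673/100 = 46.73; the t ≤ 66 branch applies.
G = 99.47·ln 46.73 − 161.1 = 99.47·3.8444 − 161.1 = 221.301.
Rounded: 221; in hex, 0xDD.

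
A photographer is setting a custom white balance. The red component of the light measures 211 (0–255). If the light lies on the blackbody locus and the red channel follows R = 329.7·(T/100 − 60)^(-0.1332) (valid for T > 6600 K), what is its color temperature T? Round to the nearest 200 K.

(t − 60)^(-0.1332) = 211/329.7 = 0.63998.
t − 60 = 0.63998^(1/-0.1332) = 0.63998^(-7.508) = 28.525, so t = 88.525.
T = 100·t = 8853 K → 8800 K to the nearest 200 K.

8800 K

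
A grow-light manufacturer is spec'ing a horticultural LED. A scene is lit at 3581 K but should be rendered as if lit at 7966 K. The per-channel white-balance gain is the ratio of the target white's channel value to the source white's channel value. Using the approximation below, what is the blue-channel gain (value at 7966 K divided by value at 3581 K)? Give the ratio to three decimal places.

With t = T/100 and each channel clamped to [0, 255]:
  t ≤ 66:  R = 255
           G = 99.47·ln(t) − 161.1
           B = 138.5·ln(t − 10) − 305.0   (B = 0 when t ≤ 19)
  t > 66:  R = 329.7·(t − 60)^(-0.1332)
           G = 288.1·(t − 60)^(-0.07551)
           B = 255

1.756

At 3581 K (t = 35.81):
  B = 138.5·ln(35.81 − 10) − 305.0 = 138.5·ln 25.81 − 305.0 = 138.5·3.2508 − 305.0 = 145.231.
At 7966 K (t = 79.66):
  B = 255 by definition for t > 66.
Gain = 255.000 / 145.231 = 1.7558 → 1.756.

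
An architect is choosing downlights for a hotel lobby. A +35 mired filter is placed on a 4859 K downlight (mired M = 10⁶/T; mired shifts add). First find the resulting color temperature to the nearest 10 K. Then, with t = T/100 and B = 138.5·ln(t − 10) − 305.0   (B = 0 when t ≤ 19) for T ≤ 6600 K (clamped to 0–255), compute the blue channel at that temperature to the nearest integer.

M_in = 10⁶/4859 = 205.80; M_out = 205.80 + (+35) = 240.80.
T_out = 10⁶/240.80 = 4152.8 K → 4150 K; t = 41.5.
B = 138.5·ln(41.5 − 10) − 305.0 = 138.5·ln 31.5 − 305.0 = 138.5·3.4500 − 305.0 = 172.823.
Rounded: 173.

173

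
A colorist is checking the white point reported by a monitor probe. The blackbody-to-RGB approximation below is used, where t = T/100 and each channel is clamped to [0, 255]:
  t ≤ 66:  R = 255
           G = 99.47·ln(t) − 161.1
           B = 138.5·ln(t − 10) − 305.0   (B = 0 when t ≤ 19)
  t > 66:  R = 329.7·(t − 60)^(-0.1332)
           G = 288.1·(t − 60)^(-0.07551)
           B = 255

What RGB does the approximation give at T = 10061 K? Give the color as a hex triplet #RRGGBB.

#C9DAFF

t = 10061/100 = 100.61; the t > 66 branch applies.
R = 329.7·(100.61 − 60)^(-0.1332) = 329.7·40.61^(-0.1332) = 329.7·0.61056 = 201.302.
G = 288.1·(100.61 − 60)^(-0.07551) = 288.1·40.61^(-0.07551) = 288.1·0.75602 = 217.809.
B = 255 by definition for t > 66.
Rounded: (201, 218, 255).
In hex: #C9DAFF.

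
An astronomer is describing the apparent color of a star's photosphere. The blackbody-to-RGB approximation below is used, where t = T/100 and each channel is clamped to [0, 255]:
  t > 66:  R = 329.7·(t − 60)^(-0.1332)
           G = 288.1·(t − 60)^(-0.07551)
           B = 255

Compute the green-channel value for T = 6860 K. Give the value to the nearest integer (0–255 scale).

245

t = 6860/100 = 68.6; the t > 66 branch applies.
G = 288.1·(68.6 − 60)^(-0.07551) = 288.1·8.6^(-0.07551) = 288.1·0.85003 = 244.895.
Rounded: 245.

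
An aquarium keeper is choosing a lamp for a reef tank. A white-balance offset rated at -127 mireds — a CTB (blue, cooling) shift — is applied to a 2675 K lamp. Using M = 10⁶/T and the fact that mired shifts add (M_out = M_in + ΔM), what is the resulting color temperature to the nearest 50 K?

4050 K

M_in = 10⁶/2675 = 373.83 mireds.
M_out = 373.83 + (-127) = 246.83 mireds.
T_out = 10⁶/246.83 = 4051.3 K → 4050 K.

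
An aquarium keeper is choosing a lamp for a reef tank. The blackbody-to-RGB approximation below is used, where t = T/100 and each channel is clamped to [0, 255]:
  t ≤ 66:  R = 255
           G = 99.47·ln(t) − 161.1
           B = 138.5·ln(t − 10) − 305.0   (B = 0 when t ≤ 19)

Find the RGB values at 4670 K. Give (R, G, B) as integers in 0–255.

(255, 221, 194)

t = 4670/100 = 46.7; the t ≤ 66 branch applies.
R = 255 by definition for t ≤ 66.
G = 99.47·ln 46.7 − 161.1 = 99.47·3.8437 − 161.1 = 221.237.
B = 138.5·ln(46.7 − 10) − 305.0 = 138.5·ln 36.7 − 305.0 = 138.5·3.6028 − 305.0 = 193.985.
Rounded: (255, 221, 194).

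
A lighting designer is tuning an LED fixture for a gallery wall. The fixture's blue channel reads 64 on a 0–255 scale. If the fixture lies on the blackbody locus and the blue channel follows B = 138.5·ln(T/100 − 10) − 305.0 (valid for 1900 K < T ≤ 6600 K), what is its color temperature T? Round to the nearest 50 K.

ln(t − 10) = (64 + 305.0) / 138.5 = 2.6643.
t − 10 = e^2.6643 = 14.357, so t = 24.357.
T = 100·t = 2436 K → 2450 K to the nearest 50 K.

2450 K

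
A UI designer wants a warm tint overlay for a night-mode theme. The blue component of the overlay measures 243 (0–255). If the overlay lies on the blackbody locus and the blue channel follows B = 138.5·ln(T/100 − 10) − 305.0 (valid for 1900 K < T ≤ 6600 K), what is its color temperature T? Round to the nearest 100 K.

ln(t − 10) = (243 + 305.0) / 138.5 = 3.9567.
t − 10 = e^3.9567 = 52.283, so t = 62.283.
T = 100·t = 6228 K → 6200 K to the nearest 100 K.

6200 K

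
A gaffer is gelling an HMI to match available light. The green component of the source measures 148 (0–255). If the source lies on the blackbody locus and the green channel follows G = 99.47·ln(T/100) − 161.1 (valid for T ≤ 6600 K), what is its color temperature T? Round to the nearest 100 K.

2200 K

ln t = (148 + 161.1) / 99.47 = 3.1075.
t = e^3.1075 = 22.364.
T = 100·t = 2236 K → 2200 K to the nearest 100 K.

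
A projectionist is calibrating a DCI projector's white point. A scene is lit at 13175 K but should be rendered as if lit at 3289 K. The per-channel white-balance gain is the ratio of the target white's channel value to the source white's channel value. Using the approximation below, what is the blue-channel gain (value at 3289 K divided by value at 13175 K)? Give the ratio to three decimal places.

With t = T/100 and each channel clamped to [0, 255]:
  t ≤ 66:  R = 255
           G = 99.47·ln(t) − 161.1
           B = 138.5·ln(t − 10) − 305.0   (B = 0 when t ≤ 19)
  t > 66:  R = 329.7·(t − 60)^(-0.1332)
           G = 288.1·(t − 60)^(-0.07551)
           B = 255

0.504

At 13175 K (t = 131.75):
  B = 255 by definition for t > 66.
At 3289 K (t = 32.89):
  B = 138.5·ln(32.89 − 10) − 305.0 = 138.5·ln 22.89 − 305.0 = 138.5·3.1307 − 305.0 = 128.602.
Gain = 128.602 / 255.000 = 0.5043 → 0.504.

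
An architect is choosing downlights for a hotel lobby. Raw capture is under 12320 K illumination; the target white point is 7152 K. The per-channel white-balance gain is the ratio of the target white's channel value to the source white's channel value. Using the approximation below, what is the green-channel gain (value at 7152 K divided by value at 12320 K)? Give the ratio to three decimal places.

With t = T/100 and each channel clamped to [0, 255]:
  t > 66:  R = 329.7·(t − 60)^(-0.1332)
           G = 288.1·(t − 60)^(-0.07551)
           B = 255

1.137

At 12320 K (t = 123.2):
  G = 288.1·(123.2 − 60)^(-0.07551) = 288.1·63.2^(-0.07551) = 288.1·0.73119 = 210.655.
At 7152 K (t = 71.52):
  G = 288.1·(71.52 − 60)^(-0.07551) = 288.1·11.52^(-0.07551) = 288.1·0.83148 = 239.548.
Gain = 239.548 / 210.655 = 1.1372 → 1.137.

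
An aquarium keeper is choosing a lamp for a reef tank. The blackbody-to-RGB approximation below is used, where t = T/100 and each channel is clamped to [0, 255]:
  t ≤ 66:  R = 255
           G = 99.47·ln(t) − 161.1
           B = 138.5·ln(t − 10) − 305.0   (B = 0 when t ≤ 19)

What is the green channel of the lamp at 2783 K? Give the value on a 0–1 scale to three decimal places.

t = 2783/100 = 27.83; the t ≤ 66 branch applies.
G = 99.47·ln 27.83 − 161.1 = 99.47·3.3261 − 161.1 = 169.749.
On a 0–1 scale: 169.749/255 = 0.6657 → 0.666.

0.666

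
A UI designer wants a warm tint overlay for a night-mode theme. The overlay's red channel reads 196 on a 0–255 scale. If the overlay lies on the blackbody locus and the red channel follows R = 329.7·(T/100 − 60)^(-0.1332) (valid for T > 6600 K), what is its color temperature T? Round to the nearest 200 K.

(t − 60)^(-0.1332) = 196/329.7 = 0.59448.
t − 60 = 0.59448^(1/-0.1332) = 0.59448^(-7.508) = 49.621, so t = 109.621.
T = 100·t = 10962 K → 11000 K to the nearest 200 K.

11000 K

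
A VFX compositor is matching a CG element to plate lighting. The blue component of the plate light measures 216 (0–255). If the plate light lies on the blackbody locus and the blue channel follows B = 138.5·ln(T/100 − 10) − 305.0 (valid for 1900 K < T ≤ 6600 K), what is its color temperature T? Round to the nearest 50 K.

5300 K

ln(t − 10) = (216 + 305.0) / 138.5 = 3.7617.
t − 10 = e^3.7617 = 43.023, so t = 53.023.
T = 100·t = 5302 K → 5300 K to the nearest 50 K.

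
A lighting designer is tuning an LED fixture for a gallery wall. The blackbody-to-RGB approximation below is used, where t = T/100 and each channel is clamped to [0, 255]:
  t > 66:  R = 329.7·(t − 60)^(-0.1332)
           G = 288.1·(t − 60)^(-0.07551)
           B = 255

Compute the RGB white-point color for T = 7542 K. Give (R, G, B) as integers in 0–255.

(229, 234, 255)

t = 7542/100 = 75.42; the t > 66 branch applies.
R = 329.7·(75.42 − 60)^(-0.1332) = 329.7·15.42^(-0.1332) = 329.7·0.69462 = 229.016.
G = 288.1·(75.42 − 60)^(-0.07551) = 288.1·15.42^(-0.07551) = 288.1·0.81337 = 234.332.
B = 255 by definition for t > 66.
Rounded: (229, 234, 255).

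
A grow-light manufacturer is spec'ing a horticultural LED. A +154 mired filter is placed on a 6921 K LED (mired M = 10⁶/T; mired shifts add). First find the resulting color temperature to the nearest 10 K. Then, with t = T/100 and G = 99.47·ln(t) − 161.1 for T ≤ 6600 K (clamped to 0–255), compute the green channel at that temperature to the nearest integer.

M_in = 10⁶/6921 = 144.49; M_out = 144.49 + (+154) = 298.49.
T_out = 10⁶/298.49 = 3350.2 K → 3350 K; t = 33.5.
G = 99.47·ln 33.5 − 161.1 = 99.47·3.5115 − 161.1 = 188.193.
Rounded: 188.

188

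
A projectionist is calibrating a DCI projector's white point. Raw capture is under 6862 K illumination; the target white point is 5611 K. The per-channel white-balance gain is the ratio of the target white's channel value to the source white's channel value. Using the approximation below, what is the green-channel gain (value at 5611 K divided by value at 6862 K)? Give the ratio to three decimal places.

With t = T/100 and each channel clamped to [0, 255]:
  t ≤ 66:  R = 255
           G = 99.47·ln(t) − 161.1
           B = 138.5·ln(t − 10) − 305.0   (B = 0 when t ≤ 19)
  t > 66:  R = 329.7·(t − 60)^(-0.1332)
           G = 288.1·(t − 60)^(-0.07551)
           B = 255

At 6862 K (t = 68.62):
  G = 288.1·(68.62 − 60)^(-0.07551) = 288.1·8.62^(-0.07551) = 288.1·0.84988 = 244.852.
At 5611 K (t = 56.11):
  G = 99.47·ln 56.11 − 161.1 = 99.47·4.0273 − 161.1 = 239.497.
Gain = 239.497 / 244.852 = 0.9781 → 0.978.

0.978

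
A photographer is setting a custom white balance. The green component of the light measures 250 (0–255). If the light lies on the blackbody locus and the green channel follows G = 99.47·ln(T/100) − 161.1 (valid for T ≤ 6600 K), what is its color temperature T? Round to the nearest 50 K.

ln t = (250 + 161.1) / 99.47 = 4.1329.
t = e^4.1329 = 62.359.
T = 100·t = 6236 K → 6250 K to the nearest 50 K.

6250 K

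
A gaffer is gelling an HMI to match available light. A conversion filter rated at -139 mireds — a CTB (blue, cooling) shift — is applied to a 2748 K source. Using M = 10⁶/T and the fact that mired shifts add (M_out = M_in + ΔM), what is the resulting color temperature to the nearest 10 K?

4450 K

M_in = 10⁶/2748 = 363.90 mireds.
M_out = 363.90 + (-139) = 224.90 mireds.
T_out = 10⁶/224.90 = 4446.4 K → 4450 K.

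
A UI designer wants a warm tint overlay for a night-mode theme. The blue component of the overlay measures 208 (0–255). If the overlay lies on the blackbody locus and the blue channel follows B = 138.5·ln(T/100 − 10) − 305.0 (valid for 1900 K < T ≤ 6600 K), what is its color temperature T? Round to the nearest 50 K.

ln(t − 10) = (208 + 305.0) / 138.5 = 3.7040.
t − 10 = e^3.7040 = 40.608, so t = 50.608.
T = 100·t = 5061 K → 5050 K to the nearest 50 K.

5050 K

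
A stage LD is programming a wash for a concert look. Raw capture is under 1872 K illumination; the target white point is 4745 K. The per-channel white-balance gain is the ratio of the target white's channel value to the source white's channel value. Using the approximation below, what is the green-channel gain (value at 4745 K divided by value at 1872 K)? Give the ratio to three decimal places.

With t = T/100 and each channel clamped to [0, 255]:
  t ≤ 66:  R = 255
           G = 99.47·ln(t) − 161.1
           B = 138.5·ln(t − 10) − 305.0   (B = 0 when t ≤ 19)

At 1872 K (t = 18.72):
  G = 99.47·ln 18.72 − 161.1 = 99.47·2.9296 − 161.1 = 130.307.
At 4745 K (t = 47.45):
  G = 99.47·ln 47.45 − 161.1 = 99.47·3.8597 − 161.1 = 222.822.
Gain = 222.822 / 130.307 = 1.7100 → 1.710.

1.710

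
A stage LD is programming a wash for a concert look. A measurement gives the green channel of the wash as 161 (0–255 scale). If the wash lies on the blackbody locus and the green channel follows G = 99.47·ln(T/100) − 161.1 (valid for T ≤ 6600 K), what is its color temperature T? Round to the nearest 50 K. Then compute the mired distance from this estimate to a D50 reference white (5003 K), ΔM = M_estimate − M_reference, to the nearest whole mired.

ln t = (161 + 161.1) / 99.47 = 3.2382.
t = e^3.2382 = 25.487.
T = 100·t = 2549 K → 2550 K to the nearest 50 K.
M_estimate = 10⁶/2550 = 392.16; M_reference = 10⁶/5003 = 199.88.
ΔM = 392.16 − 199.88 = 192.28 → +192 mireds.

+192 mireds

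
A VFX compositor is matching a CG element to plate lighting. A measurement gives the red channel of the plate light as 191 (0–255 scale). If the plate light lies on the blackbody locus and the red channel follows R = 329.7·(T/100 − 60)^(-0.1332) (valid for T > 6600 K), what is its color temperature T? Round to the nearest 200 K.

(t − 60)^(-0.1332) = 191/329.7 = 0.57931.
t − 60 = 0.57931^(1/-0.1332) = 0.57931^(-7.508) = 60.245, so t = 120.245.
T = 100·t = 12025 K → 12000 K to the nearest 200 K.

12000 K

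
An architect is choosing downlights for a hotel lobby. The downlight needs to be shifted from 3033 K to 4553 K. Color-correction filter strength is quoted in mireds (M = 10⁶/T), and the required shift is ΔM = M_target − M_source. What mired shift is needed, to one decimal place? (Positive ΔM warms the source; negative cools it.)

M_source = 10⁶/3033 = 329.707; M_target = 10⁶/4553 = 219.635.
ΔM = 219.635 − 329.707 = -110.071 → -110.1 mireds, a cooling shift.

-110.1 mireds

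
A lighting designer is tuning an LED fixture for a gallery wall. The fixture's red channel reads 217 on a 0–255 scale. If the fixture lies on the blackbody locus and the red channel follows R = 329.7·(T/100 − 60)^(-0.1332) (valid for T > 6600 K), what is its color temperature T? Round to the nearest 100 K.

(t − 60)^(-0.1332) = 217/329.7 = 0.65817.
t − 60 = 0.65817^(1/-0.1332) = 0.65817^(-7.508) = 23.110, so t = 83.110.
T = 100·t = 8311 K → 8300 K to the nearest 100 K.

8300 K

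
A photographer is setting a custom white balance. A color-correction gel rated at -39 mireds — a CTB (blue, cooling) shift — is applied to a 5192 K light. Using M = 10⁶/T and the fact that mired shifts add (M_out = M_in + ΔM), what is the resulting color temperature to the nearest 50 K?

M_in = 10⁶/5192 = 192.60 mireds.
M_out = 192.60 + (-39) = 153.60 mireds.
T_out = 10⁶/153.60 = 6510.2 K → 6500 K.

6500 K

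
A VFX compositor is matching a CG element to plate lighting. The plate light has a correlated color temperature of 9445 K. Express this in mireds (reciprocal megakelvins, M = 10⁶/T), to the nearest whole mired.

M = 10⁶ / 9445 = 105.876 → 106 mireds.

106 mireds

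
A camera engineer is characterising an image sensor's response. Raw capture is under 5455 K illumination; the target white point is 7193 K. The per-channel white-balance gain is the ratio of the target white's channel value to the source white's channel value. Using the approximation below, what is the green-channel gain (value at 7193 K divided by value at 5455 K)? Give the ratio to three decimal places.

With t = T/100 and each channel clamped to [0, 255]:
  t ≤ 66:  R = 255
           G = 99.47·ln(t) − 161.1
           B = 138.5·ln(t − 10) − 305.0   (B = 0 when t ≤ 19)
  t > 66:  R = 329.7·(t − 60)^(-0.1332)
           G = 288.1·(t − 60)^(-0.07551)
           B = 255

At 5455 K (t = 54.55):
  G = 99.47·ln 54.55 − 161.1 = 99.47·3.9991 − 161.1 = 236.692.
At 7193 K (t = 71.93):
  G = 288.1·(71.93 − 60)^(-0.07551) = 288.1·11.93^(-0.07551) = 288.1·0.82928 = 238.916.
Gain = 238.916 / 236.692 = 1.0094 → 1.009.

1.009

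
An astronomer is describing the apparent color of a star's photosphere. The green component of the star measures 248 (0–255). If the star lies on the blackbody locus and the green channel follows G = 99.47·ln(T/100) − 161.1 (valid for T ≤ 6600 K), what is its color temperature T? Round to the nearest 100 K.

6100 K

ln t = (248 + 161.1) / 99.47 = 4.1128.
t = e^4.1128 = 61.117.
T = 100·t = 6112 K → 6100 K to the nearest 100 K.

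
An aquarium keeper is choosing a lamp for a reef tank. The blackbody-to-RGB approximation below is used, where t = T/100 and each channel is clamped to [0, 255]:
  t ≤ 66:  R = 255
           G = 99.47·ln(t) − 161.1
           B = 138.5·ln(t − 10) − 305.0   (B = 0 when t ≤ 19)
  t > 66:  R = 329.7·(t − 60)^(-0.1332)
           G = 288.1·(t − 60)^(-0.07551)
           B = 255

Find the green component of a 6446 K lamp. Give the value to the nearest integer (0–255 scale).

t = 6446/100 = 64.46; the t ≤ 66 branch applies.
G = 99.47·ln 64.46 − 161.1 = 99.47·4.1660 − 161.1 = 253.296.
Rounded: 253.

253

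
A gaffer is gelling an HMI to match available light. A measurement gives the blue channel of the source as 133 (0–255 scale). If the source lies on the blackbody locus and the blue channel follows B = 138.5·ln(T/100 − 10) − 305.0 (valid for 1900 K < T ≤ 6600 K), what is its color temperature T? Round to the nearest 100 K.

3400 K

ln(t − 10) = (133 + 305.0) / 138.5 = 3.1625.
t − 10 = e^3.1625 = 23.629, so t = 33.629.
T = 100·t = 3363 K → 3400 K to the nearest 100 K.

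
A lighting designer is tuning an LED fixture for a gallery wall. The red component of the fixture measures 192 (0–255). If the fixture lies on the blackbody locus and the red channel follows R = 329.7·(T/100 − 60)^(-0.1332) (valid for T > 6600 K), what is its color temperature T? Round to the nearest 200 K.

(t − 60)^(-0.1332) = 192/329.7 = 0.58235.
t − 60 = 0.58235^(1/-0.1332) = 0.58235^(-7.508) = 57.929, so t = 117.929.
T = 100·t = 11793 K → 11800 K to the nearest 200 K.

11800 K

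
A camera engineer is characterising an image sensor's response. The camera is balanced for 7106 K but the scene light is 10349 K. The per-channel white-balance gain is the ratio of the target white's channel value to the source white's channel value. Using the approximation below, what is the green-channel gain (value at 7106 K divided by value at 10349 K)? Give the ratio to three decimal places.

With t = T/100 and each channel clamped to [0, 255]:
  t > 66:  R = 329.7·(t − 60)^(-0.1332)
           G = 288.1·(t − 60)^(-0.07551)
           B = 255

1.109

At 10349 K (t = 103.49):
  G = 288.1·(103.49 − 60)^(-0.07551) = 288.1·43.49^(-0.07551) = 288.1·0.75212 = 216.685.
At 7106 K (t = 71.06):
  G = 288.1·(71.06 − 60)^(-0.07551) = 288.1·11.06^(-0.07551) = 288.1·0.83404 = 240.286.
Gain = 240.286 / 216.685 = 1.1089 → 1.109.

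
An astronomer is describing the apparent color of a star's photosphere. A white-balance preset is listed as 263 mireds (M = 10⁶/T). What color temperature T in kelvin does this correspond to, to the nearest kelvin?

3802 K

T = 10⁶ / 263 = 3802.28 K → 3802 K.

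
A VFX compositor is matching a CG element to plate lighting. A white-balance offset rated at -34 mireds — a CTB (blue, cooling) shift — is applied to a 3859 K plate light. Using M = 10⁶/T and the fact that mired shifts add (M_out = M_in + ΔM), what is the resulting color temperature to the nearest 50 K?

4450 K

M_in = 10⁶/3859 = 259.13 mireds.
M_out = 259.13 + (-34) = 225.13 mireds.
T_out = 10⁶/225.13 = 4441.8 K → 4450 K.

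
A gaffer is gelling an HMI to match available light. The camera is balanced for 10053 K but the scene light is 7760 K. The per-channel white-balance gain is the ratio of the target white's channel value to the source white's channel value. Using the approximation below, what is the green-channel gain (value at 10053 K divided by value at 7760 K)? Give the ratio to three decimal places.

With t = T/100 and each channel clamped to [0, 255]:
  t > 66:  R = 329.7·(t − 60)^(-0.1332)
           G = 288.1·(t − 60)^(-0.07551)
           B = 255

At 7760 K (t = 77.6):
  G = 288.1·(77.6 − 60)^(-0.07551) = 288.1·17.6^(-0.07551) = 288.1·0.80529 = 232.004.
At 10053 K (t = 100.53):
  G = 288.1·(100.53 − 60)^(-0.07551) = 288.1·40.53^(-0.07551) = 288.1·0.75613 = 217.841.
Gain = 217.841 / 232.004 = 0.9390 → 0.939.

0.939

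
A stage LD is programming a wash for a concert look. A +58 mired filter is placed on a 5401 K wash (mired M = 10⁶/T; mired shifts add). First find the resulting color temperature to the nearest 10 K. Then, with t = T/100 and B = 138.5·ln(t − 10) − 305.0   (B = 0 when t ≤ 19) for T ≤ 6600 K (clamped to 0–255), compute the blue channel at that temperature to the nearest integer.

M_in = 10⁶/5401 = 185.15; M_out = 185.15 + (+58) = 243.15.
T_out = 10⁶/243.15 = 4112.7 K → 4110 K; t = 41.1.
B = 138.5·ln(41.1 − 10) − 305.0 = 138.5·ln 31.1 − 305.0 = 138.5·3.4372 − 305.0 = 171.053.
Rounded: 171.

171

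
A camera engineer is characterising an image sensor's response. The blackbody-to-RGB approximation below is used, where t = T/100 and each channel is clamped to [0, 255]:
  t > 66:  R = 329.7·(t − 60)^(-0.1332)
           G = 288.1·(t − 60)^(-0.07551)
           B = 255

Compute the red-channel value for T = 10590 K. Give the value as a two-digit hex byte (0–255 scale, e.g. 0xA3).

0xC6

t = 10590/100 = 105.9; the t > 66 branch applies.
R = 329.7·(105.9 − 60)^(-0.1332) = 329.7·45.9^(-0.1332) = 329.7·0.60068 = 198.046.
Rounded: 198; in hex, 0xC6.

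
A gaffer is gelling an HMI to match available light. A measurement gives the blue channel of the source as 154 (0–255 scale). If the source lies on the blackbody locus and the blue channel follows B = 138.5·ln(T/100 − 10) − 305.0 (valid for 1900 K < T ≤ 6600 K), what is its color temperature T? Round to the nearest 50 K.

3750 K

ln(t − 10) = (154 + 305.0) / 138.5 = 3.3141.
t − 10 = e^3.3141 = 27.497, so t = 37.497.
T = 100·t = 3750 K → 3750 K to the nearest 50 K.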